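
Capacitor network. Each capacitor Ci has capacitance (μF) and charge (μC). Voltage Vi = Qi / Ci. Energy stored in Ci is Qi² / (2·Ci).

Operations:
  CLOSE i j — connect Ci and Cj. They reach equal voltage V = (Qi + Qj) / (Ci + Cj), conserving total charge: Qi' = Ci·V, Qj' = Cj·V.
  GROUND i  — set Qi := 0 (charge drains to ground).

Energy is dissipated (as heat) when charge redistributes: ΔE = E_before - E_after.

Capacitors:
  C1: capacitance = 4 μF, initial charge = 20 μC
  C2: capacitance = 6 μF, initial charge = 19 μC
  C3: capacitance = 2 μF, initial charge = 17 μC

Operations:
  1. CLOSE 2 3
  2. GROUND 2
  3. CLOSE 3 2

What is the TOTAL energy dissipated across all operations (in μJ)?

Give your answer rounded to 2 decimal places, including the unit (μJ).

Answer: 97.27 μJ

Derivation:
Initial: C1(4μF, Q=20μC, V=5.00V), C2(6μF, Q=19μC, V=3.17V), C3(2μF, Q=17μC, V=8.50V)
Op 1: CLOSE 2-3: Q_total=36.00, C_total=8.00, V=4.50; Q2=27.00, Q3=9.00; dissipated=21.333
Op 2: GROUND 2: Q2=0; energy lost=60.750
Op 3: CLOSE 3-2: Q_total=9.00, C_total=8.00, V=1.12; Q3=2.25, Q2=6.75; dissipated=15.188
Total dissipated: 97.271 μJ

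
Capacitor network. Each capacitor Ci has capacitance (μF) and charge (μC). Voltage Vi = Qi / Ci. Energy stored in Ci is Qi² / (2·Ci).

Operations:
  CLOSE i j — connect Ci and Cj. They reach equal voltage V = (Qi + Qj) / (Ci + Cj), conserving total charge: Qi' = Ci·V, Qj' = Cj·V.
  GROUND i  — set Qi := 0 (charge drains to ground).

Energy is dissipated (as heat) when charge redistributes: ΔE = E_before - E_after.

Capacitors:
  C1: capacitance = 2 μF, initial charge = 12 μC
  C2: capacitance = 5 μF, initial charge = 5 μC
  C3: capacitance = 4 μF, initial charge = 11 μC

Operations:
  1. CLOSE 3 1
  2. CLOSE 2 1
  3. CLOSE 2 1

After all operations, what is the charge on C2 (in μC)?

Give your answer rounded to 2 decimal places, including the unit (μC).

Answer: 9.05 μC

Derivation:
Initial: C1(2μF, Q=12μC, V=6.00V), C2(5μF, Q=5μC, V=1.00V), C3(4μF, Q=11μC, V=2.75V)
Op 1: CLOSE 3-1: Q_total=23.00, C_total=6.00, V=3.83; Q3=15.33, Q1=7.67; dissipated=7.042
Op 2: CLOSE 2-1: Q_total=12.67, C_total=7.00, V=1.81; Q2=9.05, Q1=3.62; dissipated=5.734
Op 3: CLOSE 2-1: Q_total=12.67, C_total=7.00, V=1.81; Q2=9.05, Q1=3.62; dissipated=0.000
Final charges: Q1=3.62, Q2=9.05, Q3=15.33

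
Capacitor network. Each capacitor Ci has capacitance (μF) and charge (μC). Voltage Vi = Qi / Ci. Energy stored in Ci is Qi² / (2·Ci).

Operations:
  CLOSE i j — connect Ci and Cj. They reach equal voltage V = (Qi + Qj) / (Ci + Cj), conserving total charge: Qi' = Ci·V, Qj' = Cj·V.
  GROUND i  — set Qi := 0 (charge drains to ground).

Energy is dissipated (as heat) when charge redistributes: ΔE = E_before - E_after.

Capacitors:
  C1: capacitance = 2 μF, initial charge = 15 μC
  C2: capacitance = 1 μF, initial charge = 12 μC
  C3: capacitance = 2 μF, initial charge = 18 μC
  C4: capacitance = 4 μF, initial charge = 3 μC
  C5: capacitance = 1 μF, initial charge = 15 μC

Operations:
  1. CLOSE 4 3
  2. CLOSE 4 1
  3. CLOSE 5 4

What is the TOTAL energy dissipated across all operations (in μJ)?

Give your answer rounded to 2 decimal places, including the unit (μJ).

Answer: 97.39 μJ

Derivation:
Initial: C1(2μF, Q=15μC, V=7.50V), C2(1μF, Q=12μC, V=12.00V), C3(2μF, Q=18μC, V=9.00V), C4(4μF, Q=3μC, V=0.75V), C5(1μF, Q=15μC, V=15.00V)
Op 1: CLOSE 4-3: Q_total=21.00, C_total=6.00, V=3.50; Q4=14.00, Q3=7.00; dissipated=45.375
Op 2: CLOSE 4-1: Q_total=29.00, C_total=6.00, V=4.83; Q4=19.33, Q1=9.67; dissipated=10.667
Op 3: CLOSE 5-4: Q_total=34.33, C_total=5.00, V=6.87; Q5=6.87, Q4=27.47; dissipated=41.344
Total dissipated: 97.386 μJ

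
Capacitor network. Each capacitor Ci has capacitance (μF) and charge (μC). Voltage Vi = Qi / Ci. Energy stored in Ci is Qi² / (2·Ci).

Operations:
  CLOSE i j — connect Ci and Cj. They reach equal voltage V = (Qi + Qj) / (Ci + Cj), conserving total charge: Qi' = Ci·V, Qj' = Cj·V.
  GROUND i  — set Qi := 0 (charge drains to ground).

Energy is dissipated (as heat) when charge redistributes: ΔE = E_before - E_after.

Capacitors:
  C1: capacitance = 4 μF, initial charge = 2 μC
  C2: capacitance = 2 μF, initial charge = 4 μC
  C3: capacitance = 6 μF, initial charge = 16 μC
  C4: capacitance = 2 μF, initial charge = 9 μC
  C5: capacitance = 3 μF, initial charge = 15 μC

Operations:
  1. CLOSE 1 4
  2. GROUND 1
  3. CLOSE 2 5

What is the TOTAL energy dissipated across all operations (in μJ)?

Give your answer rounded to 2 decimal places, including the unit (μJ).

Answer: 22.79 μJ

Derivation:
Initial: C1(4μF, Q=2μC, V=0.50V), C2(2μF, Q=4μC, V=2.00V), C3(6μF, Q=16μC, V=2.67V), C4(2μF, Q=9μC, V=4.50V), C5(3μF, Q=15μC, V=5.00V)
Op 1: CLOSE 1-4: Q_total=11.00, C_total=6.00, V=1.83; Q1=7.33, Q4=3.67; dissipated=10.667
Op 2: GROUND 1: Q1=0; energy lost=6.722
Op 3: CLOSE 2-5: Q_total=19.00, C_total=5.00, V=3.80; Q2=7.60, Q5=11.40; dissipated=5.400
Total dissipated: 22.789 μJ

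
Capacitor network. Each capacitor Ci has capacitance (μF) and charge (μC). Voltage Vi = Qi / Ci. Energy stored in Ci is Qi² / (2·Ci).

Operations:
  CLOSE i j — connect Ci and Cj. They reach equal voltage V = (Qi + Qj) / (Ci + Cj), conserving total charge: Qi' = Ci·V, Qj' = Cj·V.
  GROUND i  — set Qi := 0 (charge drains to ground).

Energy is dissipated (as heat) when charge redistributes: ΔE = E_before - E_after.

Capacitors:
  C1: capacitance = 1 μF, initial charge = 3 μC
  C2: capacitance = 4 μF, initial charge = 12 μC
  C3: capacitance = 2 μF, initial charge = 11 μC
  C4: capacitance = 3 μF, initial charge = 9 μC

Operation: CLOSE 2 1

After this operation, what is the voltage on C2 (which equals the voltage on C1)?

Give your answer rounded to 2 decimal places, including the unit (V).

Answer: 3.00 V

Derivation:
Initial: C1(1μF, Q=3μC, V=3.00V), C2(4μF, Q=12μC, V=3.00V), C3(2μF, Q=11μC, V=5.50V), C4(3μF, Q=9μC, V=3.00V)
Op 1: CLOSE 2-1: Q_total=15.00, C_total=5.00, V=3.00; Q2=12.00, Q1=3.00; dissipated=0.000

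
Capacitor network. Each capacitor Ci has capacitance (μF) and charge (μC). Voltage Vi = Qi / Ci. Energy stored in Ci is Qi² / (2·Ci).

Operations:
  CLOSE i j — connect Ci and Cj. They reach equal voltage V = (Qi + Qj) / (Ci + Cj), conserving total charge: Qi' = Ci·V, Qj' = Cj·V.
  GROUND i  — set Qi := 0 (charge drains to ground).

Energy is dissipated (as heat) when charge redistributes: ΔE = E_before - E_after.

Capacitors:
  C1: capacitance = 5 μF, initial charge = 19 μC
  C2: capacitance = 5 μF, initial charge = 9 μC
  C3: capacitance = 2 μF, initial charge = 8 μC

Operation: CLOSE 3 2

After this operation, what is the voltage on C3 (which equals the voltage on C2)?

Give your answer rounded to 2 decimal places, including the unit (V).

Answer: 2.43 V

Derivation:
Initial: C1(5μF, Q=19μC, V=3.80V), C2(5μF, Q=9μC, V=1.80V), C3(2μF, Q=8μC, V=4.00V)
Op 1: CLOSE 3-2: Q_total=17.00, C_total=7.00, V=2.43; Q3=4.86, Q2=12.14; dissipated=3.457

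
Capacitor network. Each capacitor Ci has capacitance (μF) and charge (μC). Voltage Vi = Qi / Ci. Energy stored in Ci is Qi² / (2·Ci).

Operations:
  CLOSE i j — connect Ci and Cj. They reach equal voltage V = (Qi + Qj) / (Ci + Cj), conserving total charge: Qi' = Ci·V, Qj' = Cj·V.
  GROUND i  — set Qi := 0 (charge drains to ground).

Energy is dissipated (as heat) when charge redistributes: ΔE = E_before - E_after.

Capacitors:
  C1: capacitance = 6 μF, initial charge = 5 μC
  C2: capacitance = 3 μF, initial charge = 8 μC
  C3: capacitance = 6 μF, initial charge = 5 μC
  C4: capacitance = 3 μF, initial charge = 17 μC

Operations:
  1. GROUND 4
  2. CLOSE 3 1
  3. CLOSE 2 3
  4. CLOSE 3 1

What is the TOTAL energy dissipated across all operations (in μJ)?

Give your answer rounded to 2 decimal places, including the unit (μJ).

Initial: C1(6μF, Q=5μC, V=0.83V), C2(3μF, Q=8μC, V=2.67V), C3(6μF, Q=5μC, V=0.83V), C4(3μF, Q=17μC, V=5.67V)
Op 1: GROUND 4: Q4=0; energy lost=48.167
Op 2: CLOSE 3-1: Q_total=10.00, C_total=12.00, V=0.83; Q3=5.00, Q1=5.00; dissipated=0.000
Op 3: CLOSE 2-3: Q_total=13.00, C_total=9.00, V=1.44; Q2=4.33, Q3=8.67; dissipated=3.361
Op 4: CLOSE 3-1: Q_total=13.67, C_total=12.00, V=1.14; Q3=6.83, Q1=6.83; dissipated=0.560
Total dissipated: 52.088 μJ

Answer: 52.09 μJ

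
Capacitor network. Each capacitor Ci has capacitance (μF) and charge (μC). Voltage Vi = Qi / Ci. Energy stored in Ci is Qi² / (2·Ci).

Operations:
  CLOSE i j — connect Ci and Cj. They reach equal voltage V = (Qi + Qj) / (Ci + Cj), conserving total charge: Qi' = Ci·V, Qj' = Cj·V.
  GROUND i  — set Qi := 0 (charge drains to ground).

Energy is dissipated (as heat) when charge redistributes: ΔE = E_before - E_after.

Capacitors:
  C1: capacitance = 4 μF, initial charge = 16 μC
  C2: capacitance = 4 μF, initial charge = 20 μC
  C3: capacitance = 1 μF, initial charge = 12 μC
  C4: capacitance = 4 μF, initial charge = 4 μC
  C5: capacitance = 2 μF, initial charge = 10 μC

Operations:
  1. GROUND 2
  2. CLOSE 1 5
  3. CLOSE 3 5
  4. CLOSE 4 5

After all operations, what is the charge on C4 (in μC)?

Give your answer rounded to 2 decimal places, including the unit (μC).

Initial: C1(4μF, Q=16μC, V=4.00V), C2(4μF, Q=20μC, V=5.00V), C3(1μF, Q=12μC, V=12.00V), C4(4μF, Q=4μC, V=1.00V), C5(2μF, Q=10μC, V=5.00V)
Op 1: GROUND 2: Q2=0; energy lost=50.000
Op 2: CLOSE 1-5: Q_total=26.00, C_total=6.00, V=4.33; Q1=17.33, Q5=8.67; dissipated=0.667
Op 3: CLOSE 3-5: Q_total=20.67, C_total=3.00, V=6.89; Q3=6.89, Q5=13.78; dissipated=19.593
Op 4: CLOSE 4-5: Q_total=17.78, C_total=6.00, V=2.96; Q4=11.85, Q5=5.93; dissipated=23.119
Final charges: Q1=17.33, Q2=0.00, Q3=6.89, Q4=11.85, Q5=5.93

Answer: 11.85 μC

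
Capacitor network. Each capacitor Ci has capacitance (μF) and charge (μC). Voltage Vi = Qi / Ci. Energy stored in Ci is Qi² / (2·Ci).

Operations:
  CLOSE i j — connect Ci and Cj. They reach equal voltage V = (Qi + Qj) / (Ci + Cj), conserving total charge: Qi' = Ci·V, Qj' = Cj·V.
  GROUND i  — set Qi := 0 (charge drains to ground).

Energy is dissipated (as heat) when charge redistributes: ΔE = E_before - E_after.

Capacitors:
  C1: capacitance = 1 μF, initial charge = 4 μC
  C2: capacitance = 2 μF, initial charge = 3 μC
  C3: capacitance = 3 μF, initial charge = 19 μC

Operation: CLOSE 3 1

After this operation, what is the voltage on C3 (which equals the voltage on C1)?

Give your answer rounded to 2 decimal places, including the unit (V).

Answer: 5.75 V

Derivation:
Initial: C1(1μF, Q=4μC, V=4.00V), C2(2μF, Q=3μC, V=1.50V), C3(3μF, Q=19μC, V=6.33V)
Op 1: CLOSE 3-1: Q_total=23.00, C_total=4.00, V=5.75; Q3=17.25, Q1=5.75; dissipated=2.042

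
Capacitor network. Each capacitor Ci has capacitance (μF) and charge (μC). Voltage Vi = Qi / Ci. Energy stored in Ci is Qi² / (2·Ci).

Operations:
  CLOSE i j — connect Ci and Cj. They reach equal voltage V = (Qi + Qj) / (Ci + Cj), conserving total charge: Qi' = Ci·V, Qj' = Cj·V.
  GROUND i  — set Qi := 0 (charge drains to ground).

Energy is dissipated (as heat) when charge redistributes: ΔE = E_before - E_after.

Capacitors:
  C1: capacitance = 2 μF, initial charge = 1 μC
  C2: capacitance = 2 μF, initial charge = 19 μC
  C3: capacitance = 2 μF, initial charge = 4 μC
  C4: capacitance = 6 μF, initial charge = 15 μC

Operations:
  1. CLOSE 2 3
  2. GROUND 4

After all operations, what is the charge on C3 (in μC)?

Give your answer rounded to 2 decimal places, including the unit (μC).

Answer: 11.50 μC

Derivation:
Initial: C1(2μF, Q=1μC, V=0.50V), C2(2μF, Q=19μC, V=9.50V), C3(2μF, Q=4μC, V=2.00V), C4(6μF, Q=15μC, V=2.50V)
Op 1: CLOSE 2-3: Q_total=23.00, C_total=4.00, V=5.75; Q2=11.50, Q3=11.50; dissipated=28.125
Op 2: GROUND 4: Q4=0; energy lost=18.750
Final charges: Q1=1.00, Q2=11.50, Q3=11.50, Q4=0.00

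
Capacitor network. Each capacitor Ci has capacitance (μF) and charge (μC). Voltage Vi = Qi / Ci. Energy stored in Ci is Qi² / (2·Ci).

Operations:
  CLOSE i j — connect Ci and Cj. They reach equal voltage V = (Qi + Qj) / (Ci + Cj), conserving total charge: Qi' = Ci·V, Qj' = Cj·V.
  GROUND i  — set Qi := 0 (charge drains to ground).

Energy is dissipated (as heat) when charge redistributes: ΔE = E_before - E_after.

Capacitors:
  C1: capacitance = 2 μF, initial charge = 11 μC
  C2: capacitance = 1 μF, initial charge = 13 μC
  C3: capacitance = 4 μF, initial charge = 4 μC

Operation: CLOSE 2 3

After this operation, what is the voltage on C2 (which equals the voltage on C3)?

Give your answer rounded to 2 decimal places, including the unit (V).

Initial: C1(2μF, Q=11μC, V=5.50V), C2(1μF, Q=13μC, V=13.00V), C3(4μF, Q=4μC, V=1.00V)
Op 1: CLOSE 2-3: Q_total=17.00, C_total=5.00, V=3.40; Q2=3.40, Q3=13.60; dissipated=57.600

Answer: 3.40 V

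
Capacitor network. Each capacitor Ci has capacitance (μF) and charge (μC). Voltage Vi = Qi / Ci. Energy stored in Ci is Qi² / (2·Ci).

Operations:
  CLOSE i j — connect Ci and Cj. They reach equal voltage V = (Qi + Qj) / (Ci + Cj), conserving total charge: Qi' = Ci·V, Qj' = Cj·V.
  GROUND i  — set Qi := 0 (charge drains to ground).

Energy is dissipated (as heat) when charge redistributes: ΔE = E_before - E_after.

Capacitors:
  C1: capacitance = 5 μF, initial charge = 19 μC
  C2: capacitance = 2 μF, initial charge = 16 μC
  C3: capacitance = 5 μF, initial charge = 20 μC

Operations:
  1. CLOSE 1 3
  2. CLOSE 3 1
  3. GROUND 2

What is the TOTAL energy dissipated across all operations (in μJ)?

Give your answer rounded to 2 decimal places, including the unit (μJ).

Initial: C1(5μF, Q=19μC, V=3.80V), C2(2μF, Q=16μC, V=8.00V), C3(5μF, Q=20μC, V=4.00V)
Op 1: CLOSE 1-3: Q_total=39.00, C_total=10.00, V=3.90; Q1=19.50, Q3=19.50; dissipated=0.050
Op 2: CLOSE 3-1: Q_total=39.00, C_total=10.00, V=3.90; Q3=19.50, Q1=19.50; dissipated=0.000
Op 3: GROUND 2: Q2=0; energy lost=64.000
Total dissipated: 64.050 μJ

Answer: 64.05 μJ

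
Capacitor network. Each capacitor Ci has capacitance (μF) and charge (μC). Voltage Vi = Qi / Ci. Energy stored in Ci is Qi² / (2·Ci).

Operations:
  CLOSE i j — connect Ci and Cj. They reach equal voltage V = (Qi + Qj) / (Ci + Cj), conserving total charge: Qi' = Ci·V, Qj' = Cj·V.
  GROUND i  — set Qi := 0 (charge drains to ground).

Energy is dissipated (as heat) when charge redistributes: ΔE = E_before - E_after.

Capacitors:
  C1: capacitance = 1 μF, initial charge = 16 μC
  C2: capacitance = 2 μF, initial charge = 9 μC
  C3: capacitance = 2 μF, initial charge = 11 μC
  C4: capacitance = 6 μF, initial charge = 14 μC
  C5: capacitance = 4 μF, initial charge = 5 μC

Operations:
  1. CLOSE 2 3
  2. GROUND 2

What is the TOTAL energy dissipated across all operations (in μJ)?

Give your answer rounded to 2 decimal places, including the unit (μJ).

Answer: 25.50 μJ

Derivation:
Initial: C1(1μF, Q=16μC, V=16.00V), C2(2μF, Q=9μC, V=4.50V), C3(2μF, Q=11μC, V=5.50V), C4(6μF, Q=14μC, V=2.33V), C5(4μF, Q=5μC, V=1.25V)
Op 1: CLOSE 2-3: Q_total=20.00, C_total=4.00, V=5.00; Q2=10.00, Q3=10.00; dissipated=0.500
Op 2: GROUND 2: Q2=0; energy lost=25.000
Total dissipated: 25.500 μJ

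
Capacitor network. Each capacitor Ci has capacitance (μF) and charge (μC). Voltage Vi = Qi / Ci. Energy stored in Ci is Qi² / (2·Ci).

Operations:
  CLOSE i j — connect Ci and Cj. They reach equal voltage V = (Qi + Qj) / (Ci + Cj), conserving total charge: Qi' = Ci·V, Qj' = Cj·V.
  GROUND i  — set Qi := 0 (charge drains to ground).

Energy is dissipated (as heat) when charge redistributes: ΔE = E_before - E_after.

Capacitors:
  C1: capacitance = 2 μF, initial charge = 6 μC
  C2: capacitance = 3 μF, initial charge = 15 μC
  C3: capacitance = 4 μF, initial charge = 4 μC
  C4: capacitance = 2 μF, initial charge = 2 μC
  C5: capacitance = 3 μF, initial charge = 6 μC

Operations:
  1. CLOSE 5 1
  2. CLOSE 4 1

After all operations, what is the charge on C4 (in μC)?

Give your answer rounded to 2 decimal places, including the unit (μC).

Answer: 3.40 μC

Derivation:
Initial: C1(2μF, Q=6μC, V=3.00V), C2(3μF, Q=15μC, V=5.00V), C3(4μF, Q=4μC, V=1.00V), C4(2μF, Q=2μC, V=1.00V), C5(3μF, Q=6μC, V=2.00V)
Op 1: CLOSE 5-1: Q_total=12.00, C_total=5.00, V=2.40; Q5=7.20, Q1=4.80; dissipated=0.600
Op 2: CLOSE 4-1: Q_total=6.80, C_total=4.00, V=1.70; Q4=3.40, Q1=3.40; dissipated=0.980
Final charges: Q1=3.40, Q2=15.00, Q3=4.00, Q4=3.40, Q5=7.20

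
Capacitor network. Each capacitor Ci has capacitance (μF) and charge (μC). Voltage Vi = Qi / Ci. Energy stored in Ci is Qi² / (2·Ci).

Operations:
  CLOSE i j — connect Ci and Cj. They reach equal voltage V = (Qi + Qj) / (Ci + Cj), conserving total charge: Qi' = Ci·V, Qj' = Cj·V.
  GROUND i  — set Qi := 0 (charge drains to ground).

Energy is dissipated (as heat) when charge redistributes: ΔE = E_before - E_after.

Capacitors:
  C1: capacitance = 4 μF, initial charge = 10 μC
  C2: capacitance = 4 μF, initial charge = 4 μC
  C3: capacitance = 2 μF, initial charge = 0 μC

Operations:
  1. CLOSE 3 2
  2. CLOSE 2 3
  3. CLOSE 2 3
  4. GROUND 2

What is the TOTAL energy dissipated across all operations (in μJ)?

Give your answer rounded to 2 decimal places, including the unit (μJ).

Answer: 1.56 μJ

Derivation:
Initial: C1(4μF, Q=10μC, V=2.50V), C2(4μF, Q=4μC, V=1.00V), C3(2μF, Q=0μC, V=0.00V)
Op 1: CLOSE 3-2: Q_total=4.00, C_total=6.00, V=0.67; Q3=1.33, Q2=2.67; dissipated=0.667
Op 2: CLOSE 2-3: Q_total=4.00, C_total=6.00, V=0.67; Q2=2.67, Q3=1.33; dissipated=0.000
Op 3: CLOSE 2-3: Q_total=4.00, C_total=6.00, V=0.67; Q2=2.67, Q3=1.33; dissipated=0.000
Op 4: GROUND 2: Q2=0; energy lost=0.889
Total dissipated: 1.556 μJ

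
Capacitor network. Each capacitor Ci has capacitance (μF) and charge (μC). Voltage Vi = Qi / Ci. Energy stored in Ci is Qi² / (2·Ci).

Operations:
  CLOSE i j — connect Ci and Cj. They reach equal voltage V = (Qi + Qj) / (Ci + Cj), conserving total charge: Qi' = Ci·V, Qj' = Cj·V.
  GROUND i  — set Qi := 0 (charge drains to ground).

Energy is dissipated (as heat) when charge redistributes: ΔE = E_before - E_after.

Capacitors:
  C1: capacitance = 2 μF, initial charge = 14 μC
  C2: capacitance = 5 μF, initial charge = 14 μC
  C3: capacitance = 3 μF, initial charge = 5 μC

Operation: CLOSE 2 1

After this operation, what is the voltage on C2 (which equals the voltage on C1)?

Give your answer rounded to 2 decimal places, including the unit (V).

Answer: 4.00 V

Derivation:
Initial: C1(2μF, Q=14μC, V=7.00V), C2(5μF, Q=14μC, V=2.80V), C3(3μF, Q=5μC, V=1.67V)
Op 1: CLOSE 2-1: Q_total=28.00, C_total=7.00, V=4.00; Q2=20.00, Q1=8.00; dissipated=12.600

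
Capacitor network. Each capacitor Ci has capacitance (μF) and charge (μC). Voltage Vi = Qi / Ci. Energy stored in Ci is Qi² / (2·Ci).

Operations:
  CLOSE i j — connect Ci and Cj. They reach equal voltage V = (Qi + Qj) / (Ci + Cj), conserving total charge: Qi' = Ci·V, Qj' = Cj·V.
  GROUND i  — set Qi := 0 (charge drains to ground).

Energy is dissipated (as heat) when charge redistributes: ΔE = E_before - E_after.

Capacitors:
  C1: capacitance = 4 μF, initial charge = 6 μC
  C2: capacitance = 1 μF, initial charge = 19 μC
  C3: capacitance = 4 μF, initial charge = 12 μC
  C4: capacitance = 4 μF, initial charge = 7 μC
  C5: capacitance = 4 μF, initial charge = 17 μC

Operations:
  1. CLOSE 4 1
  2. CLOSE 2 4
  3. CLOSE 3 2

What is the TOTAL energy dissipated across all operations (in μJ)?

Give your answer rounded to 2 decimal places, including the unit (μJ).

Initial: C1(4μF, Q=6μC, V=1.50V), C2(1μF, Q=19μC, V=19.00V), C3(4μF, Q=12μC, V=3.00V), C4(4μF, Q=7μC, V=1.75V), C5(4μF, Q=17μC, V=4.25V)
Op 1: CLOSE 4-1: Q_total=13.00, C_total=8.00, V=1.62; Q4=6.50, Q1=6.50; dissipated=0.062
Op 2: CLOSE 2-4: Q_total=25.50, C_total=5.00, V=5.10; Q2=5.10, Q4=20.40; dissipated=120.756
Op 3: CLOSE 3-2: Q_total=17.10, C_total=5.00, V=3.42; Q3=13.68, Q2=3.42; dissipated=1.764
Total dissipated: 122.583 μJ

Answer: 122.58 μJ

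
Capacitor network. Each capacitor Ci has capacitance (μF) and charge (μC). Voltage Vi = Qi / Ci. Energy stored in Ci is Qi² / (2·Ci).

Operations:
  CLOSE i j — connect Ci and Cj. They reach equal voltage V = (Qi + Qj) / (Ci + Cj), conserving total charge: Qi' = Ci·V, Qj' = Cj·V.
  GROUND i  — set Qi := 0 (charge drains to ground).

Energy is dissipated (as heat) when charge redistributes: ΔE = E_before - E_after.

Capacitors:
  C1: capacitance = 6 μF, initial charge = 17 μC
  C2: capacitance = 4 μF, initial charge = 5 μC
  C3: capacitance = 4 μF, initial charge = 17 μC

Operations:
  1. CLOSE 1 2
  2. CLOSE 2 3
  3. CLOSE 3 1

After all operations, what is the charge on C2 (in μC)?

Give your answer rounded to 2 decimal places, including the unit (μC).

Initial: C1(6μF, Q=17μC, V=2.83V), C2(4μF, Q=5μC, V=1.25V), C3(4μF, Q=17μC, V=4.25V)
Op 1: CLOSE 1-2: Q_total=22.00, C_total=10.00, V=2.20; Q1=13.20, Q2=8.80; dissipated=3.008
Op 2: CLOSE 2-3: Q_total=25.80, C_total=8.00, V=3.23; Q2=12.90, Q3=12.90; dissipated=4.202
Op 3: CLOSE 3-1: Q_total=26.10, C_total=10.00, V=2.61; Q3=10.44, Q1=15.66; dissipated=1.261
Final charges: Q1=15.66, Q2=12.90, Q3=10.44

Answer: 12.90 μC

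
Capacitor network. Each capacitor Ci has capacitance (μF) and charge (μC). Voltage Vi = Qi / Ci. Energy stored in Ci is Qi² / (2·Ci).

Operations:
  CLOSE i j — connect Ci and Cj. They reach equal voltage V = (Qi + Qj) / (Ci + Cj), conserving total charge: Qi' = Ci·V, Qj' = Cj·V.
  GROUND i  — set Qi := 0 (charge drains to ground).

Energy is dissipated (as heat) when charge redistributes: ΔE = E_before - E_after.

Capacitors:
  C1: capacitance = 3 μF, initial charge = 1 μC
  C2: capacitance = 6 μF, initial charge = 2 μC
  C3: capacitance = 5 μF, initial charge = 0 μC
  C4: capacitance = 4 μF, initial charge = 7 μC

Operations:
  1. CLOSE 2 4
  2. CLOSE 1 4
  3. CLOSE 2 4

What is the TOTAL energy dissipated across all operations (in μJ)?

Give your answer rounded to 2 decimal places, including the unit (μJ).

Initial: C1(3μF, Q=1μC, V=0.33V), C2(6μF, Q=2μC, V=0.33V), C3(5μF, Q=0μC, V=0.00V), C4(4μF, Q=7μC, V=1.75V)
Op 1: CLOSE 2-4: Q_total=9.00, C_total=10.00, V=0.90; Q2=5.40, Q4=3.60; dissipated=2.408
Op 2: CLOSE 1-4: Q_total=4.60, C_total=7.00, V=0.66; Q1=1.97, Q4=2.63; dissipated=0.275
Op 3: CLOSE 2-4: Q_total=8.03, C_total=10.00, V=0.80; Q2=4.82, Q4=3.21; dissipated=0.071
Total dissipated: 2.754 μJ

Answer: 2.75 μJ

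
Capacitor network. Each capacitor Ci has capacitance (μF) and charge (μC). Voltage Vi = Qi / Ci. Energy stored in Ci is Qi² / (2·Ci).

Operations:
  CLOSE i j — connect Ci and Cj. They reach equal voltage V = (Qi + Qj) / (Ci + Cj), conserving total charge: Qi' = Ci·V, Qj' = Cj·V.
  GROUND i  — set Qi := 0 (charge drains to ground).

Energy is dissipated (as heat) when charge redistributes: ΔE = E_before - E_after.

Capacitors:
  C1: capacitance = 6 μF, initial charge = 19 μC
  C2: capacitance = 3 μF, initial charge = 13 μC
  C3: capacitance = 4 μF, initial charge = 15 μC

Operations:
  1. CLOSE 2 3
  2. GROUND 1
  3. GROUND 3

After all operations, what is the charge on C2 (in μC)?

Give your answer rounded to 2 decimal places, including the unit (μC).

Answer: 12.00 μC

Derivation:
Initial: C1(6μF, Q=19μC, V=3.17V), C2(3μF, Q=13μC, V=4.33V), C3(4μF, Q=15μC, V=3.75V)
Op 1: CLOSE 2-3: Q_total=28.00, C_total=7.00, V=4.00; Q2=12.00, Q3=16.00; dissipated=0.292
Op 2: GROUND 1: Q1=0; energy lost=30.083
Op 3: GROUND 3: Q3=0; energy lost=32.000
Final charges: Q1=0.00, Q2=12.00, Q3=0.00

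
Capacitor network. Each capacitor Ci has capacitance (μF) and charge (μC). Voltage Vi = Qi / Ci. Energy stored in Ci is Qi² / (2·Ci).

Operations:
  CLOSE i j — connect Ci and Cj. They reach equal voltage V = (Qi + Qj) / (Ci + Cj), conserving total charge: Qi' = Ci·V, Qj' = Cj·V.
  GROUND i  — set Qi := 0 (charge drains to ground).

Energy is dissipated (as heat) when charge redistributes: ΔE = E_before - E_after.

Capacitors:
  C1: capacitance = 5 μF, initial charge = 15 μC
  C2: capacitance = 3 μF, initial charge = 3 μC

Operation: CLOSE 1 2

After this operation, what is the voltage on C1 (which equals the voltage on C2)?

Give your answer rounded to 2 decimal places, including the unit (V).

Answer: 2.25 V

Derivation:
Initial: C1(5μF, Q=15μC, V=3.00V), C2(3μF, Q=3μC, V=1.00V)
Op 1: CLOSE 1-2: Q_total=18.00, C_total=8.00, V=2.25; Q1=11.25, Q2=6.75; dissipated=3.750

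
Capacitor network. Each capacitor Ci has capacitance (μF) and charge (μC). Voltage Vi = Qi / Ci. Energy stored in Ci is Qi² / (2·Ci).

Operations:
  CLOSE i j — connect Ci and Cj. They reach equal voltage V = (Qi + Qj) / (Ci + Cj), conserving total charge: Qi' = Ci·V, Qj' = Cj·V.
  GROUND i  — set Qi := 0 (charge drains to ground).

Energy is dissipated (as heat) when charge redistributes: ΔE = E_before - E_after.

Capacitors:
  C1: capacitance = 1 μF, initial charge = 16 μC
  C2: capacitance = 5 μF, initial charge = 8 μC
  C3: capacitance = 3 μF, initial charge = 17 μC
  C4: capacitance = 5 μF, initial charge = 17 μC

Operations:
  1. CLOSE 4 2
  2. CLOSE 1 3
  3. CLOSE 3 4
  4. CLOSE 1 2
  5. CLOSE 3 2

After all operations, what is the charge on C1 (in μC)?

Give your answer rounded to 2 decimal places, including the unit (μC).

Initial: C1(1μF, Q=16μC, V=16.00V), C2(5μF, Q=8μC, V=1.60V), C3(3μF, Q=17μC, V=5.67V), C4(5μF, Q=17μC, V=3.40V)
Op 1: CLOSE 4-2: Q_total=25.00, C_total=10.00, V=2.50; Q4=12.50, Q2=12.50; dissipated=4.050
Op 2: CLOSE 1-3: Q_total=33.00, C_total=4.00, V=8.25; Q1=8.25, Q3=24.75; dissipated=40.042
Op 3: CLOSE 3-4: Q_total=37.25, C_total=8.00, V=4.66; Q3=13.97, Q4=23.28; dissipated=30.996
Op 4: CLOSE 1-2: Q_total=20.75, C_total=6.00, V=3.46; Q1=3.46, Q2=17.29; dissipated=13.776
Op 5: CLOSE 3-2: Q_total=31.26, C_total=8.00, V=3.91; Q3=11.72, Q2=19.54; dissipated=1.345
Final charges: Q1=3.46, Q2=19.54, Q3=11.72, Q4=23.28

Answer: 3.46 μC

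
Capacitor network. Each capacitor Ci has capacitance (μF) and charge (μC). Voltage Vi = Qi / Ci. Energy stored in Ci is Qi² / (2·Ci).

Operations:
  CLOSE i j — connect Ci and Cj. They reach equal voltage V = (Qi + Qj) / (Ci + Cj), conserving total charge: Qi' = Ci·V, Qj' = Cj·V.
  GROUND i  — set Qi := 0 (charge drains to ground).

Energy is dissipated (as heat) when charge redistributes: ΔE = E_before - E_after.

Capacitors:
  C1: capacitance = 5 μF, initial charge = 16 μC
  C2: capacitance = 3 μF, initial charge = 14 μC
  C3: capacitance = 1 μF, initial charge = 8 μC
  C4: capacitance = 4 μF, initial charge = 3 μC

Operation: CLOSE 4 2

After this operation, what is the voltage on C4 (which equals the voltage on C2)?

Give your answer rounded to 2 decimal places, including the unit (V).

Initial: C1(5μF, Q=16μC, V=3.20V), C2(3μF, Q=14μC, V=4.67V), C3(1μF, Q=8μC, V=8.00V), C4(4μF, Q=3μC, V=0.75V)
Op 1: CLOSE 4-2: Q_total=17.00, C_total=7.00, V=2.43; Q4=9.71, Q2=7.29; dissipated=13.149

Answer: 2.43 V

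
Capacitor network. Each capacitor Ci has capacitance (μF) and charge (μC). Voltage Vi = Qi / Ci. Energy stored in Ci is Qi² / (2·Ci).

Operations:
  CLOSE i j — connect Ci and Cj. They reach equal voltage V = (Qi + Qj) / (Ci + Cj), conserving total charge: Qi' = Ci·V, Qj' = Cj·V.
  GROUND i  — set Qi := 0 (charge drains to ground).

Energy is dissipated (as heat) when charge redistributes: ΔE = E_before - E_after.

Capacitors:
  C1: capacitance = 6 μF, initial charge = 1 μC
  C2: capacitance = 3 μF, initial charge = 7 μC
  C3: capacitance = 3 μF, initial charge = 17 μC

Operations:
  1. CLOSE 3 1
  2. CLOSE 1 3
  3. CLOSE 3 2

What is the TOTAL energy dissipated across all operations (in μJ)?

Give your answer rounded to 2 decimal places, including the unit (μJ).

Answer: 30.33 μJ

Derivation:
Initial: C1(6μF, Q=1μC, V=0.17V), C2(3μF, Q=7μC, V=2.33V), C3(3μF, Q=17μC, V=5.67V)
Op 1: CLOSE 3-1: Q_total=18.00, C_total=9.00, V=2.00; Q3=6.00, Q1=12.00; dissipated=30.250
Op 2: CLOSE 1-3: Q_total=18.00, C_total=9.00, V=2.00; Q1=12.00, Q3=6.00; dissipated=0.000
Op 3: CLOSE 3-2: Q_total=13.00, C_total=6.00, V=2.17; Q3=6.50, Q2=6.50; dissipated=0.083
Total dissipated: 30.333 μJ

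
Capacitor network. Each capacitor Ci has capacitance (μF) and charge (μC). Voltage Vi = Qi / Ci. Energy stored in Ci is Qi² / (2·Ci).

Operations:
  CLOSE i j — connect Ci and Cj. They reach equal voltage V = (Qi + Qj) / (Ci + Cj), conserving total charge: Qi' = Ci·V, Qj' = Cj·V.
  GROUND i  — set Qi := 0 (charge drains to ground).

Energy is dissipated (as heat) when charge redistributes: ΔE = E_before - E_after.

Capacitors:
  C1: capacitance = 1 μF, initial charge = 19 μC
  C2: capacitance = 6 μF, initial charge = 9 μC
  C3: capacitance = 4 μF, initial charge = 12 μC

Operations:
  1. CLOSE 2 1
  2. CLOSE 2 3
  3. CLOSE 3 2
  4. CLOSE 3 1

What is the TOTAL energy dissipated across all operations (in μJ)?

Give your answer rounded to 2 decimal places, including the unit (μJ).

Initial: C1(1μF, Q=19μC, V=19.00V), C2(6μF, Q=9μC, V=1.50V), C3(4μF, Q=12μC, V=3.00V)
Op 1: CLOSE 2-1: Q_total=28.00, C_total=7.00, V=4.00; Q2=24.00, Q1=4.00; dissipated=131.250
Op 2: CLOSE 2-3: Q_total=36.00, C_total=10.00, V=3.60; Q2=21.60, Q3=14.40; dissipated=1.200
Op 3: CLOSE 3-2: Q_total=36.00, C_total=10.00, V=3.60; Q3=14.40, Q2=21.60; dissipated=0.000
Op 4: CLOSE 3-1: Q_total=18.40, C_total=5.00, V=3.68; Q3=14.72, Q1=3.68; dissipated=0.064
Total dissipated: 132.514 μJ

Answer: 132.51 μJ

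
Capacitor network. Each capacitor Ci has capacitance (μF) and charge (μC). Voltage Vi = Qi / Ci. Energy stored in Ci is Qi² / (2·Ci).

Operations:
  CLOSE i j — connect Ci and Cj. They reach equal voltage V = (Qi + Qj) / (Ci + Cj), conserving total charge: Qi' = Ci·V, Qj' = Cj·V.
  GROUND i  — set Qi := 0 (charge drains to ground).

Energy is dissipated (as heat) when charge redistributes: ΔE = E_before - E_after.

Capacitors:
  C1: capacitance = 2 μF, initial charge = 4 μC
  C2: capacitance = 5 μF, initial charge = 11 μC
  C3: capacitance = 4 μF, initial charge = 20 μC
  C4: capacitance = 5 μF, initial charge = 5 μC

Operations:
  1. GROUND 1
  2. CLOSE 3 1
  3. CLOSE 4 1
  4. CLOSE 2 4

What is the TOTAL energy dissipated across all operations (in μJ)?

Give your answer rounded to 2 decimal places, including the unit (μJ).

Answer: 24.91 μJ

Derivation:
Initial: C1(2μF, Q=4μC, V=2.00V), C2(5μF, Q=11μC, V=2.20V), C3(4μF, Q=20μC, V=5.00V), C4(5μF, Q=5μC, V=1.00V)
Op 1: GROUND 1: Q1=0; energy lost=4.000
Op 2: CLOSE 3-1: Q_total=20.00, C_total=6.00, V=3.33; Q3=13.33, Q1=6.67; dissipated=16.667
Op 3: CLOSE 4-1: Q_total=11.67, C_total=7.00, V=1.67; Q4=8.33, Q1=3.33; dissipated=3.889
Op 4: CLOSE 2-4: Q_total=19.33, C_total=10.00, V=1.93; Q2=9.67, Q4=9.67; dissipated=0.356
Total dissipated: 24.911 μJ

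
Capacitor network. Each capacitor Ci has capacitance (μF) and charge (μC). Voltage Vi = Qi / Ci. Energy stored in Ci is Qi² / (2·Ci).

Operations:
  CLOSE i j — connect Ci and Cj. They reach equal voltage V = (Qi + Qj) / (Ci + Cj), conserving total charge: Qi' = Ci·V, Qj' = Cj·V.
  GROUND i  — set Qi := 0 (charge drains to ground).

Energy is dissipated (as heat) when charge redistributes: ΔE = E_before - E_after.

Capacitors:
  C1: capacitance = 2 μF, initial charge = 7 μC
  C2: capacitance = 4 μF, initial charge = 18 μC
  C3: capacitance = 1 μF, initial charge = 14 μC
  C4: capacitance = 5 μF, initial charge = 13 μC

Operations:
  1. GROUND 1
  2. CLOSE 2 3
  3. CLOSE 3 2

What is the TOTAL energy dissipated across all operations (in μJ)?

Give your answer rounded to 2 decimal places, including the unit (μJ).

Initial: C1(2μF, Q=7μC, V=3.50V), C2(4μF, Q=18μC, V=4.50V), C3(1μF, Q=14μC, V=14.00V), C4(5μF, Q=13μC, V=2.60V)
Op 1: GROUND 1: Q1=0; energy lost=12.250
Op 2: CLOSE 2-3: Q_total=32.00, C_total=5.00, V=6.40; Q2=25.60, Q3=6.40; dissipated=36.100
Op 3: CLOSE 3-2: Q_total=32.00, C_total=5.00, V=6.40; Q3=6.40, Q2=25.60; dissipated=0.000
Total dissipated: 48.350 μJ

Answer: 48.35 μJ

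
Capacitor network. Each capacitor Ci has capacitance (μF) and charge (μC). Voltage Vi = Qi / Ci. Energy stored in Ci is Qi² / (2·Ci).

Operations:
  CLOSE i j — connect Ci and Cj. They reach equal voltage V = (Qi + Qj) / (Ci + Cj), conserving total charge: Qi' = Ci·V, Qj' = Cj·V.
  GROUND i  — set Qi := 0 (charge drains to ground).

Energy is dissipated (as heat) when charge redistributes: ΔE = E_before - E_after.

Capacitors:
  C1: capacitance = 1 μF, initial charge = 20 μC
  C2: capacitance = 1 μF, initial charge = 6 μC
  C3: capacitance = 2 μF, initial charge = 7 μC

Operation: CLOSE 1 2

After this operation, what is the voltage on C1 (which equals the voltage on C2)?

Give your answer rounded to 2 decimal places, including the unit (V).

Answer: 13.00 V

Derivation:
Initial: C1(1μF, Q=20μC, V=20.00V), C2(1μF, Q=6μC, V=6.00V), C3(2μF, Q=7μC, V=3.50V)
Op 1: CLOSE 1-2: Q_total=26.00, C_total=2.00, V=13.00; Q1=13.00, Q2=13.00; dissipated=49.000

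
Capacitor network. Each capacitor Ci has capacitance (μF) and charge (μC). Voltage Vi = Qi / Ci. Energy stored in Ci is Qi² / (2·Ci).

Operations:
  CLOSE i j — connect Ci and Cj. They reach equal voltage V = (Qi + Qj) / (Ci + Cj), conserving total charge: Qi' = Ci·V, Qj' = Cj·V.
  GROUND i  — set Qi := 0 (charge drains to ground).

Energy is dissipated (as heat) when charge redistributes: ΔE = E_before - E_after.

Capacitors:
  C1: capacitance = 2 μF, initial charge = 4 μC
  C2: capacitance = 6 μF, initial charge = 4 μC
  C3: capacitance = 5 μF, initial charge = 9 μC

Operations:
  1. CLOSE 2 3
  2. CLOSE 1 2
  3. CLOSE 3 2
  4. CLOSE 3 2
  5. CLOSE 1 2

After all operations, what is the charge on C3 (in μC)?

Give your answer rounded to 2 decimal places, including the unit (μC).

Answer: 6.47 μC

Derivation:
Initial: C1(2μF, Q=4μC, V=2.00V), C2(6μF, Q=4μC, V=0.67V), C3(5μF, Q=9μC, V=1.80V)
Op 1: CLOSE 2-3: Q_total=13.00, C_total=11.00, V=1.18; Q2=7.09, Q3=5.91; dissipated=1.752
Op 2: CLOSE 1-2: Q_total=11.09, C_total=8.00, V=1.39; Q1=2.77, Q2=8.32; dissipated=0.502
Op 3: CLOSE 3-2: Q_total=14.23, C_total=11.00, V=1.29; Q3=6.47, Q2=7.76; dissipated=0.057
Op 4: CLOSE 3-2: Q_total=14.23, C_total=11.00, V=1.29; Q3=6.47, Q2=7.76; dissipated=0.000
Op 5: CLOSE 1-2: Q_total=10.53, C_total=8.00, V=1.32; Q1=2.63, Q2=7.90; dissipated=0.006
Final charges: Q1=2.63, Q2=7.90, Q3=6.47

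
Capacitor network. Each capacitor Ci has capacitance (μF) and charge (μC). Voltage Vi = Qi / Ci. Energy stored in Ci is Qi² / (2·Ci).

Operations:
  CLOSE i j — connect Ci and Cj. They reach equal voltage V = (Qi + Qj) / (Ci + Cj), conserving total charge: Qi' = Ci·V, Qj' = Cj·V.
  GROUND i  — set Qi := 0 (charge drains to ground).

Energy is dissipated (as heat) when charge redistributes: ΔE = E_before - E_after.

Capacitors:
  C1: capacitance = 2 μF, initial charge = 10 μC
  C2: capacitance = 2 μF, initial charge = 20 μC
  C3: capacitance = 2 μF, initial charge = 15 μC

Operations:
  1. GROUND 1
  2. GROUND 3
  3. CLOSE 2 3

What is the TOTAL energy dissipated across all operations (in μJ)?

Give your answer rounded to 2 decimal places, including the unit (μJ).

Answer: 131.25 μJ

Derivation:
Initial: C1(2μF, Q=10μC, V=5.00V), C2(2μF, Q=20μC, V=10.00V), C3(2μF, Q=15μC, V=7.50V)
Op 1: GROUND 1: Q1=0; energy lost=25.000
Op 2: GROUND 3: Q3=0; energy lost=56.250
Op 3: CLOSE 2-3: Q_total=20.00, C_total=4.00, V=5.00; Q2=10.00, Q3=10.00; dissipated=50.000
Total dissipated: 131.250 μJ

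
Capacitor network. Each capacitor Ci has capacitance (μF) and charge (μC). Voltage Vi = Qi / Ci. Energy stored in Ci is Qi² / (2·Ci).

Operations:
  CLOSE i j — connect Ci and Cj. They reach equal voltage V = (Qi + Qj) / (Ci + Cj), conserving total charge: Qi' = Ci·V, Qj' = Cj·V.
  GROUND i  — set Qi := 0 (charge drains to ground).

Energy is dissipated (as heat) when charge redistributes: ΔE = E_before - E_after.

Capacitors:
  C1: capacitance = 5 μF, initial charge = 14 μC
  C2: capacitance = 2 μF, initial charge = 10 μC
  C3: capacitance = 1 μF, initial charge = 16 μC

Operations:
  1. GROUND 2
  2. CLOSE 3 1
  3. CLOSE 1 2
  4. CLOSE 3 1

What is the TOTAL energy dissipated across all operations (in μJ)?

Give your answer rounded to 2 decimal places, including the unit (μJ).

Answer: 116.31 μJ

Derivation:
Initial: C1(5μF, Q=14μC, V=2.80V), C2(2μF, Q=10μC, V=5.00V), C3(1μF, Q=16μC, V=16.00V)
Op 1: GROUND 2: Q2=0; energy lost=25.000
Op 2: CLOSE 3-1: Q_total=30.00, C_total=6.00, V=5.00; Q3=5.00, Q1=25.00; dissipated=72.600
Op 3: CLOSE 1-2: Q_total=25.00, C_total=7.00, V=3.57; Q1=17.86, Q2=7.14; dissipated=17.857
Op 4: CLOSE 3-1: Q_total=22.86, C_total=6.00, V=3.81; Q3=3.81, Q1=19.05; dissipated=0.850
Total dissipated: 116.307 μJ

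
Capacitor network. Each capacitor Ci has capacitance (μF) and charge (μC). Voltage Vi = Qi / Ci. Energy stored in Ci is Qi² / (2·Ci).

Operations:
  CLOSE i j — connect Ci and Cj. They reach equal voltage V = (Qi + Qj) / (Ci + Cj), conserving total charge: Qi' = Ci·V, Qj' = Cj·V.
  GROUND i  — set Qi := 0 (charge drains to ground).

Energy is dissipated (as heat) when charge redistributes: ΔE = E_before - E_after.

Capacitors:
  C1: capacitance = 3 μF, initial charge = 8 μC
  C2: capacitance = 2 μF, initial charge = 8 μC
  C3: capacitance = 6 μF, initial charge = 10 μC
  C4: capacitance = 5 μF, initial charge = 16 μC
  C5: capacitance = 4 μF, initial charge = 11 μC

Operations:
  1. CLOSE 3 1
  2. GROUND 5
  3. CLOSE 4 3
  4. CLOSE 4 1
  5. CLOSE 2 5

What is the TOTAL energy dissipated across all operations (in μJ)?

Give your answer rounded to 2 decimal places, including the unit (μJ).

Answer: 29.03 μJ

Derivation:
Initial: C1(3μF, Q=8μC, V=2.67V), C2(2μF, Q=8μC, V=4.00V), C3(6μF, Q=10μC, V=1.67V), C4(5μF, Q=16μC, V=3.20V), C5(4μF, Q=11μC, V=2.75V)
Op 1: CLOSE 3-1: Q_total=18.00, C_total=9.00, V=2.00; Q3=12.00, Q1=6.00; dissipated=1.000
Op 2: GROUND 5: Q5=0; energy lost=15.125
Op 3: CLOSE 4-3: Q_total=28.00, C_total=11.00, V=2.55; Q4=12.73, Q3=15.27; dissipated=1.964
Op 4: CLOSE 4-1: Q_total=18.73, C_total=8.00, V=2.34; Q4=11.70, Q1=7.02; dissipated=0.279
Op 5: CLOSE 2-5: Q_total=8.00, C_total=6.00, V=1.33; Q2=2.67, Q5=5.33; dissipated=10.667
Total dissipated: 29.034 μJ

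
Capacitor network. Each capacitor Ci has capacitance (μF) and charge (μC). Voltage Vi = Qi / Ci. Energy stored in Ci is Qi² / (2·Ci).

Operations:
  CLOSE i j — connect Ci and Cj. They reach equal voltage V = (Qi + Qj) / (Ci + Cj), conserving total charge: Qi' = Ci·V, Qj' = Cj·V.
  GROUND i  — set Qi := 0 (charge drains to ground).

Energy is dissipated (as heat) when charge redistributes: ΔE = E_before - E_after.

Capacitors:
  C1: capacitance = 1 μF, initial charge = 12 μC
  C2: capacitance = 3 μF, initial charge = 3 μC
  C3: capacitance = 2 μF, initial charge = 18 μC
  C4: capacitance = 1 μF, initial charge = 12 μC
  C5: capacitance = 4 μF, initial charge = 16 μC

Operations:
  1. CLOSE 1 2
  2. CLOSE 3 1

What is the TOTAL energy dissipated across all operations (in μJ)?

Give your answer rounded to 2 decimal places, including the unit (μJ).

Answer: 54.56 μJ

Derivation:
Initial: C1(1μF, Q=12μC, V=12.00V), C2(3μF, Q=3μC, V=1.00V), C3(2μF, Q=18μC, V=9.00V), C4(1μF, Q=12μC, V=12.00V), C5(4μF, Q=16μC, V=4.00V)
Op 1: CLOSE 1-2: Q_total=15.00, C_total=4.00, V=3.75; Q1=3.75, Q2=11.25; dissipated=45.375
Op 2: CLOSE 3-1: Q_total=21.75, C_total=3.00, V=7.25; Q3=14.50, Q1=7.25; dissipated=9.188
Total dissipated: 54.562 μJ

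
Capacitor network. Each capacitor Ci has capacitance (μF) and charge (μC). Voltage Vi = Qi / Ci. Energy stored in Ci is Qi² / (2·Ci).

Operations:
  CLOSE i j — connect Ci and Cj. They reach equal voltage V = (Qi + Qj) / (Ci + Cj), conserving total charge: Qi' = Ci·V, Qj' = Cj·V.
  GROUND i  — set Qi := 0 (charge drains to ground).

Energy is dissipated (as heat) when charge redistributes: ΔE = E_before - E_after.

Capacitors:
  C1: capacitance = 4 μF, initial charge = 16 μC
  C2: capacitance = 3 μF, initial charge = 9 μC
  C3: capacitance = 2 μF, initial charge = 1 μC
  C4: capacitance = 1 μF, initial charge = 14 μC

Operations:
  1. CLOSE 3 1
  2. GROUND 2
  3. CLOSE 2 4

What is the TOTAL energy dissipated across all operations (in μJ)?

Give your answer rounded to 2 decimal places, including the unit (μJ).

Initial: C1(4μF, Q=16μC, V=4.00V), C2(3μF, Q=9μC, V=3.00V), C3(2μF, Q=1μC, V=0.50V), C4(1μF, Q=14μC, V=14.00V)
Op 1: CLOSE 3-1: Q_total=17.00, C_total=6.00, V=2.83; Q3=5.67, Q1=11.33; dissipated=8.167
Op 2: GROUND 2: Q2=0; energy lost=13.500
Op 3: CLOSE 2-4: Q_total=14.00, C_total=4.00, V=3.50; Q2=10.50, Q4=3.50; dissipated=73.500
Total dissipated: 95.167 μJ

Answer: 95.17 μJ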